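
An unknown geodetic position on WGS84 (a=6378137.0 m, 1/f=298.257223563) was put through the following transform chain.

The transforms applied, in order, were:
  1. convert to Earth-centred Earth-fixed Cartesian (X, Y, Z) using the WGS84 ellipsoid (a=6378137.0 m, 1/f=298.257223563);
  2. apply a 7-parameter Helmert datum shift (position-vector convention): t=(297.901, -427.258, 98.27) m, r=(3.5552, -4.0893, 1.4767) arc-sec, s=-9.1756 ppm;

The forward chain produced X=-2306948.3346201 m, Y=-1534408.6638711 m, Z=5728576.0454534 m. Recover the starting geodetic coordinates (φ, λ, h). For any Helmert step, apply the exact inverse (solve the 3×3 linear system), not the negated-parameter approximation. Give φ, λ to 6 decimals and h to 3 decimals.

φ=64.340671°, λ=-146.382713°, h=2596.785 m

start: X=-2306948.3346, Y=-1534408.6639, Z=5728576.0455 m
→ Helmert⁻¹: X=-2307164.8153, Y=-1533880.2249, Z=5728602.5169
→ geod (Bowring, a=6378137.000): φ=64.34067100°, λ=-146.38271300°, h=2596.7850 m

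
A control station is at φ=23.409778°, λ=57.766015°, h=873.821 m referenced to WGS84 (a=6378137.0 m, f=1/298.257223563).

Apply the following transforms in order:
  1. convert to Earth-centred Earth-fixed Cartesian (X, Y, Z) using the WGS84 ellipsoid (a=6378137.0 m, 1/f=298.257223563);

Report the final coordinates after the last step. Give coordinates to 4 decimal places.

X=3124011.1448 m, Y=4954325.9901 m, Z=2518776.7547 m

start: φ=23.409778°, λ=57.766015°, h=873.821 m
→ ECEF (a=6378137.000, f=1/298.257223563): X=3124011.1448, Y=4954325.9901, Z=2518776.7547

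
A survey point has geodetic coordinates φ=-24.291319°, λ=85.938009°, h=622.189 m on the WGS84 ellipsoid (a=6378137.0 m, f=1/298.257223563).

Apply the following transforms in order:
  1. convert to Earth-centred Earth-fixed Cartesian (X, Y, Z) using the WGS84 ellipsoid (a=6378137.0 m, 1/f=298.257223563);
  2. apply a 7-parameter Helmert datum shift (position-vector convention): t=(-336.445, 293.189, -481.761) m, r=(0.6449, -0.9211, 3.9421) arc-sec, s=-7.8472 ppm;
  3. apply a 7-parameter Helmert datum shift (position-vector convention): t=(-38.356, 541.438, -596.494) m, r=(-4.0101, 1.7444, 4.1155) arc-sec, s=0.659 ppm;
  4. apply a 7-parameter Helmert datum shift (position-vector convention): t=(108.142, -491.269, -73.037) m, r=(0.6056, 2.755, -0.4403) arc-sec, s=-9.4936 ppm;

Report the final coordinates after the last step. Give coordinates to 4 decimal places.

X=411540.7861 m, Y=5802929.2111 m, Z=-2609175.4289 m

start: φ=-24.291319°, λ=85.938009°, h=622.189 m
→ ECEF (a=6378137.000, f=1/298.257223563): X=412073.8713, Y=5802702.3468, Z=-2607982.8796
→ Helmert 7p (PV): X=411634.9394, Y=5802966.0302, Z=-2608424.1927
→ Helmert 7p (PV): X=411459.0111, Y=5803468.7938, Z=-2609138.7054
→ Helmert 7p (PV): X=411540.7861, Y=5802929.2111, Z=-2609175.4289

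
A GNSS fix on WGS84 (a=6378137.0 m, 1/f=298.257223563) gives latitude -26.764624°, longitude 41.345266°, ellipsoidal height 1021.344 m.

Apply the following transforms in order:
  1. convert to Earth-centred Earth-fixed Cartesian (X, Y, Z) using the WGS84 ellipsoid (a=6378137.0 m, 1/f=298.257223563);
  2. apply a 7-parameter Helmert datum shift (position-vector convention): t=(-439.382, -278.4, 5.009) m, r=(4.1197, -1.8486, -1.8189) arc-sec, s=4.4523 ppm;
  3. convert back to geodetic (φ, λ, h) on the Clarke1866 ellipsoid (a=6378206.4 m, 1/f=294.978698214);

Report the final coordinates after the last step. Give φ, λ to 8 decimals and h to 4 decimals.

φ=-26.76724799°, λ=41.34583800°, h=567.1245 m

start: φ=-26.764624°, λ=41.345266°, h=1021.344 m
→ ECEF (a=6378137.000, f=1/298.257223563): X=4278924.7002, Y=3765120.9759, Z=-2855413.7615
→ Helmert 7p (PV): X=4278563.1623, Y=3764878.6375, Z=-2855307.9160
→ geod (Bowring, a=6378206.400): φ=-26.76724799°, λ=41.34583800°, h=567.1245 m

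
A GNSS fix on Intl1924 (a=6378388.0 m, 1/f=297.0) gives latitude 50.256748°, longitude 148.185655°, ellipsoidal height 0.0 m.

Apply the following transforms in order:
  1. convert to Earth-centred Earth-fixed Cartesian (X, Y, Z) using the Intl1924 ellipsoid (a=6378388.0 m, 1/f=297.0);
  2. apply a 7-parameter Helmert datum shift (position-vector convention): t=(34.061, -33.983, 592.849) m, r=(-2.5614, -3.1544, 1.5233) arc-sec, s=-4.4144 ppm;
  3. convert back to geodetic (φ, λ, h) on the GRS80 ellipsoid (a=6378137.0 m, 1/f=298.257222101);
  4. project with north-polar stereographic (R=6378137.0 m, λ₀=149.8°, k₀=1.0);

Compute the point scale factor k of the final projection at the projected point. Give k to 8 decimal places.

start: φ=50.256748°, λ=148.185655°, h=0.000 m
→ ECEF (a=6378388.000, f=1/297.0): X=-3472242.2397, Y=2154085.1257, Z=4881191.0411
→ Helmert 7p (PV): X=-3472283.4066, Y=2154076.6052, Z=4881682.4925
→ geod (Bowring, a=6378137.000): φ=50.25855371°, λ=148.18606083°, h=594.4368 m
→ into stereo (λ₀=149.8°): φ=50.25855371°, λ−λ₀=-1.61393917°
scale k = 1.13062233

1.13062233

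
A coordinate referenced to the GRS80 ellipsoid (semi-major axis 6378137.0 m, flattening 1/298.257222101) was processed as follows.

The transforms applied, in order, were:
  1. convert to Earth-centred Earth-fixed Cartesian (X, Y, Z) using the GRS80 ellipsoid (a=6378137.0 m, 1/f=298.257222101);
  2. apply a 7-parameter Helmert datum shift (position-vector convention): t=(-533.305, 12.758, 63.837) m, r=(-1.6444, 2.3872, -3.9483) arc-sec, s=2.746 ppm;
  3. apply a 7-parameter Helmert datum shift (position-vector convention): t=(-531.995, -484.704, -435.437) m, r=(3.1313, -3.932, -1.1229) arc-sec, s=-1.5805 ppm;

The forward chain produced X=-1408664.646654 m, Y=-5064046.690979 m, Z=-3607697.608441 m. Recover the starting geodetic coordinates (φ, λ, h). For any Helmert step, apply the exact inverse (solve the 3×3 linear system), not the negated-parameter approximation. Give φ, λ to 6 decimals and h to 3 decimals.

φ=-34.644101°, λ=-105.533948°, h=3201.747 m

start: X=-1408664.6467, Y=-5064046.6910, Z=-3607697.6084 m
→ Helmert⁻¹: X=-1408176.0738, Y=-5063632.4163, Z=-3607164.1580
→ Helmert⁻¹: X=-1407500.2273, Y=-5063629.4536, Z=-3607274.7479
→ geod (Bowring, a=6378137.000): φ=-34.64410100°, λ=-105.53394800°, h=3201.7470 m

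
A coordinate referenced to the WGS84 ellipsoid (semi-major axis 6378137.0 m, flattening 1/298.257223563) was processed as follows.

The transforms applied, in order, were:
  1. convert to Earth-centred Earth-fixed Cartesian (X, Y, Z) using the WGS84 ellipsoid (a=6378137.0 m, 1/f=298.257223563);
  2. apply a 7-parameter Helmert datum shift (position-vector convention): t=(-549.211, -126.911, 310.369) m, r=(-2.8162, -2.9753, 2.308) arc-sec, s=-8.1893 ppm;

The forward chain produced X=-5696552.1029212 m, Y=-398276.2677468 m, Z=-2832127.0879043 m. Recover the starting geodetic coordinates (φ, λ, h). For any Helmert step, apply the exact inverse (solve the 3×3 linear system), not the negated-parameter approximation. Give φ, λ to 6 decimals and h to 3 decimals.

start: X=-5696552.1029, Y=-398276.2677, Z=-2832127.0879 m
→ Helmert⁻¹: X=-5696094.8487, Y=-398050.2094, Z=-2832383.9232
→ geod (Bowring, a=6378137.000): φ=-26.53678600°, λ=-176.00259800°, h=-17.6640 m

φ=-26.536786°, λ=-176.002598°, h=-17.664 m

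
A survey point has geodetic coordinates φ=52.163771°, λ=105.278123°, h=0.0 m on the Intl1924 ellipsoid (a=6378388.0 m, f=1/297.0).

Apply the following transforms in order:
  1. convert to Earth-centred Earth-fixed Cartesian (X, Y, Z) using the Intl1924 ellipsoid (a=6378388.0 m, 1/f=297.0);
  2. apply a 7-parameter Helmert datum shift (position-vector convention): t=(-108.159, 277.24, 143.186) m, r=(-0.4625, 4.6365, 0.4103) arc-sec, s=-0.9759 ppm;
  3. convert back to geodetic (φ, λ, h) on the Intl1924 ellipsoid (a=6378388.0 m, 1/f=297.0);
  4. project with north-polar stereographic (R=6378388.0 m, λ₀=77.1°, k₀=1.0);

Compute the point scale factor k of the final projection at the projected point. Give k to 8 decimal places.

1.11747103

start: φ=52.163771°, λ=105.278123°, h=0.000 m
→ ECEF (a=6378388.000, f=1/297.0): X=-1033142.4875, Y=3782206.2650, Z=5014100.7058
→ Helmert 7p (PV): X=-1033144.4530, Y=3782489.0017, Z=5014253.7412
→ geod (Bowring, a=6378388.000): φ=52.16267519°, λ=105.27706205°, h=288.4848 m
→ into stereo (λ₀=77.1°): φ=52.16267519°, λ−λ₀=28.17706205°
scale k = 1.11747103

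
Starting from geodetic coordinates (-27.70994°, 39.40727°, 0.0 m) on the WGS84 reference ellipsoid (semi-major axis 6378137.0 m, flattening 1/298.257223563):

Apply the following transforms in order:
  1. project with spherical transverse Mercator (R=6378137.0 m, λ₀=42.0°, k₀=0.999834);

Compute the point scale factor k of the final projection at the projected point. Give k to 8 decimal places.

start: φ=-27.709940°, λ=39.407270°, h=0.000 m
→ into tm (λ₀=42.0°): φ=-27.70994000°, λ−λ₀=-2.59273000°
scale k = 1.00063676

1.00063676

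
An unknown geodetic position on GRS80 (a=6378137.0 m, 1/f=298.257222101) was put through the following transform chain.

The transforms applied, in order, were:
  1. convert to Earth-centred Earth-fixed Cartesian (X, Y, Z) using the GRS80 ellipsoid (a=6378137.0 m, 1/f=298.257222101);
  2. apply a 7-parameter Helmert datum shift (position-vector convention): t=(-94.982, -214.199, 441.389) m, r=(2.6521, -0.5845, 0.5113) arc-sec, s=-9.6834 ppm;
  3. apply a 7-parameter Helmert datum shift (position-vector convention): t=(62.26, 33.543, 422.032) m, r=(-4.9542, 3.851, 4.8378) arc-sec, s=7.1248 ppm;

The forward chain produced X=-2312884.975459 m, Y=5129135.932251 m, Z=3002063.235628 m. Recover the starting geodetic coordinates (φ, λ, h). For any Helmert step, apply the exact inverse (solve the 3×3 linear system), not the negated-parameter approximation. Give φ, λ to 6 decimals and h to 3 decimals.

start: X=-2312884.9755, Y=5129135.9323, Z=3002063.2356 m
→ Helmert⁻¹: X=-2312866.5002, Y=5129047.9956, Z=3001699.8288
→ Helmert⁻¹: X=-2312772.6943, Y=5129356.1859, Z=3001228.1043
→ geod (Bowring, a=6378137.000): φ=28.23525400°, λ=114.27011200°, h=3653.7140 m

φ=28.235254°, λ=114.270112°, h=3653.714 m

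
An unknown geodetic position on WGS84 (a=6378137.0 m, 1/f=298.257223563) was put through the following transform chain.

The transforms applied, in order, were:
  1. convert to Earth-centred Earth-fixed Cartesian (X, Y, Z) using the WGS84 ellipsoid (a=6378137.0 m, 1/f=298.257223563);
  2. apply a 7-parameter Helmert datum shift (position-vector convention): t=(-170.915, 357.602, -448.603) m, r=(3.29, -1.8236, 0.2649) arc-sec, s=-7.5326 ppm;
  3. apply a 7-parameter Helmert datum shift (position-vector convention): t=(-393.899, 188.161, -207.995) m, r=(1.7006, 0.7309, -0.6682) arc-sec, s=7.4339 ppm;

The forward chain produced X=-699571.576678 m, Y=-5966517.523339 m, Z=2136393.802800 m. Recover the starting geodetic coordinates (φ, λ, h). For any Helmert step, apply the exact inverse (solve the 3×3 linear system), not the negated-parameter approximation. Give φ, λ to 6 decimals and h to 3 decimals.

φ=19.704154°, λ=-96.681254°, h=908.874 m

start: X=-699571.5767, Y=-5966517.5233, Z=2136393.8028 m
→ Helmert⁻¹: X=-699160.7222, Y=-5966645.9777, Z=2136632.6306
→ Helmert⁻¹: X=-698983.8406, Y=-5967013.5403, Z=2137198.6873
→ geod (Bowring, a=6378137.000): φ=19.70415400°, λ=-96.68125400°, h=908.8740 m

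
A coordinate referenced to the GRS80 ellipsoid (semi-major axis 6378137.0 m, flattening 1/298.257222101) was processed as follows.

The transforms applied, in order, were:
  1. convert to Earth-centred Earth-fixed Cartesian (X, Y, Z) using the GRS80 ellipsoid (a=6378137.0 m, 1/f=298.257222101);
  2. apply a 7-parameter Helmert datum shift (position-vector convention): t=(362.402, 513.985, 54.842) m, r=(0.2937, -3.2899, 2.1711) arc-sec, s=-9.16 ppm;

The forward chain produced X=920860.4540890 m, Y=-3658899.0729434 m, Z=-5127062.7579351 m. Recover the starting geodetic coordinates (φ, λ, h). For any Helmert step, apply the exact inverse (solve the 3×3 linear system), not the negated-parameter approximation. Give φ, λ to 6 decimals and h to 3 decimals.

φ=-53.831641°, λ=-75.882439°, h=1817.112 m

start: X=920860.4541, Y=-3658899.0729, Z=-5127062.7579 m
→ Helmert⁻¹: X=920386.1873, Y=-3659463.5668, Z=-5127174.0341
→ geod (Bowring, a=6378137.000): φ=-53.83164100°, λ=-75.88243900°, h=1817.1120 m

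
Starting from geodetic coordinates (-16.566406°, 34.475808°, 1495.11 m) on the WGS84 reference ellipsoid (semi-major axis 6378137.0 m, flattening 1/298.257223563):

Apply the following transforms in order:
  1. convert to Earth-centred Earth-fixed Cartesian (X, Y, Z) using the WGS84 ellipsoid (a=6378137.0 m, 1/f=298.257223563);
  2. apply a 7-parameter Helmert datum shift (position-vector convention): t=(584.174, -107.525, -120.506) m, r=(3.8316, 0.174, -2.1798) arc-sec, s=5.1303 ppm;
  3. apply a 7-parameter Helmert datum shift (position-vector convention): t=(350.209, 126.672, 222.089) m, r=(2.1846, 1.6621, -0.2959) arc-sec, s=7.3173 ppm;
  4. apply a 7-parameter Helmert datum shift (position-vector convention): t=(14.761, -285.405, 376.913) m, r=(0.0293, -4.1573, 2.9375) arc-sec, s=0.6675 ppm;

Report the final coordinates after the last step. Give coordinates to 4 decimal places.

start: φ=-16.566406°, λ=34.475808°, h=1495.110 m
→ ECEF (a=6378137.000, f=1/298.257223563): X=5042211.4369, Y=3462282.2144, Z=-1807319.2396
→ Helmert 7p (PV): X=5042856.5438, Y=3462172.7389, Z=-1807388.9551
→ Helmert 7p (PV): X=5043234.0555, Y=3462336.6530, Z=-1807184.0584
→ Helmert 7p (PV): X=5043239.2984, Y=3462125.6386, Z=-1806706.2126

X=5043239.2984 m, Y=3462125.6386 m, Z=-1806706.2126 m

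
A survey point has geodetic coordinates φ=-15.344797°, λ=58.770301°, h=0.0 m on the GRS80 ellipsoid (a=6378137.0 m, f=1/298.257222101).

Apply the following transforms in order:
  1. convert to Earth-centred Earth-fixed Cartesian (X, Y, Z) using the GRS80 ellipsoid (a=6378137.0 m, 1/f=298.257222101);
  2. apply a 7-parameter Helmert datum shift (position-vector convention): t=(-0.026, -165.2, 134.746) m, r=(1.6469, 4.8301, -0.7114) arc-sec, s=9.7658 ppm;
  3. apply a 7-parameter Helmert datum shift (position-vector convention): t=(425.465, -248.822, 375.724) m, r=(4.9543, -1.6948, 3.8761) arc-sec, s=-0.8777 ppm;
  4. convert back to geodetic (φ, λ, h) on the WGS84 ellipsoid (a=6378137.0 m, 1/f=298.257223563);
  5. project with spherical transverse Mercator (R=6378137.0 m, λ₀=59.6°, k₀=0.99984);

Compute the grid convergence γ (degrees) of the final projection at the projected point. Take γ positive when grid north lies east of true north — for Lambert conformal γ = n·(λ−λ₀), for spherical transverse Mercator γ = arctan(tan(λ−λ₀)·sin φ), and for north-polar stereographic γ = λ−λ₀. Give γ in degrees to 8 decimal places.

start: φ=-15.344797°, λ=58.770301°, h=0.000 m
→ ECEF (a=6378137.000, f=1/298.257222101): X=3189735.0451, Y=5260722.5910, Z=-1676922.1302
→ Helmert 7p (PV): X=3189745.0448, Y=5260611.1541, Z=-1676836.4513
→ Helmert 7p (PV): X=3190082.6315, Y=5260457.9322, Z=-1676306.6915
→ geod (Bowring, a=6378137.000): φ=-15.33954338°, λ=58.76625503°, h=-207.2725 m
→ into tm (λ₀=59.6°): φ=-15.33954338°, λ−λ₀=-0.83374497°
convergence γ = 0.22057228°

0.22057228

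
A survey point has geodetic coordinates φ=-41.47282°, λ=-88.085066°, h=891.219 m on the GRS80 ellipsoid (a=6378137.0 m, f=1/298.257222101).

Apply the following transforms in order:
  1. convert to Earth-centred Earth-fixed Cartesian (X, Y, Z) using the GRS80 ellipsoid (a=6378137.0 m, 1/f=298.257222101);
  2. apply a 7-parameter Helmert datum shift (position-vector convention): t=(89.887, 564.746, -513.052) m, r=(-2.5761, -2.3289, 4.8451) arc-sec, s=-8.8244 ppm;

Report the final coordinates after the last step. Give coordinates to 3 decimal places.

start: φ=-41.472820°, λ=-88.085066°, h=891.219 m
→ ECEF (a=6378137.000, f=1/298.257222101): X=159949.0228, Y=-4783972.3999, Z=-4202501.1333
→ Helmert 7p (PV): X=160197.3207, Y=-4783414.1669, Z=-4202915.5470

X=160197.321 m, Y=-4783414.167 m, Z=-4202915.547 m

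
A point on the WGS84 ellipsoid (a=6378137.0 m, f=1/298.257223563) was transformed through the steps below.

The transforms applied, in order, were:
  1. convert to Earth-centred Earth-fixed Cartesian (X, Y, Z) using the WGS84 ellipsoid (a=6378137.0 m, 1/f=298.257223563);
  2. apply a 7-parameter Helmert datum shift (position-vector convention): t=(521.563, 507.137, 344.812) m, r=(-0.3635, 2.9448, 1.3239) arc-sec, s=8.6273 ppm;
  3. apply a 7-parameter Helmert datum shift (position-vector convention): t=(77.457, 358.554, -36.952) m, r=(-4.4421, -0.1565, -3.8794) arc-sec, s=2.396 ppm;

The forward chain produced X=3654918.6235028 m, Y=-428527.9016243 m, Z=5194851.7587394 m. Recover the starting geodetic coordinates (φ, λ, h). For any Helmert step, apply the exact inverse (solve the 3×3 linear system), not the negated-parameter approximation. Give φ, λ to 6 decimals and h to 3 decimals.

start: X=3654918.6235, Y=-428527.9016, Z=5194851.7587 m
→ Helmert⁻¹: X=3654844.4183, Y=-428928.5643, Z=5194864.2534
→ Helmert⁻¹: X=3654214.4109, Y=-429464.6052, Z=5194526.0407
→ geod (Bowring, a=6378137.000): φ=54.87072900°, λ=-6.70298600°, h=1724.0250 m

φ=54.870729°, λ=-6.702986°, h=1724.025 m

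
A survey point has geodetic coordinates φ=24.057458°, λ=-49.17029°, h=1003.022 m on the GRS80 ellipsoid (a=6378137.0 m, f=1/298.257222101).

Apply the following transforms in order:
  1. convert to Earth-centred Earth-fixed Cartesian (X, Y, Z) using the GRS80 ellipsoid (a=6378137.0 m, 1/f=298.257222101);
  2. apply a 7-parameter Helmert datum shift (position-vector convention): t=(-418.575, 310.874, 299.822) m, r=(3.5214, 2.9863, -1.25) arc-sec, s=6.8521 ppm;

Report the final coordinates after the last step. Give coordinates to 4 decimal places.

X=3810218.3587 m, Y=-4409784.1385 m, Z=2584691.8552 m

start: φ=24.057458°, λ=-49.170290°, h=1003.022 m
→ ECEF (a=6378137.000, f=1/298.257222101): X=3810600.1299, Y=-4409997.5782, Z=2584504.7831
→ Helmert 7p (PV): X=3810218.3587, Y=-4409784.1385, Z=2584691.8552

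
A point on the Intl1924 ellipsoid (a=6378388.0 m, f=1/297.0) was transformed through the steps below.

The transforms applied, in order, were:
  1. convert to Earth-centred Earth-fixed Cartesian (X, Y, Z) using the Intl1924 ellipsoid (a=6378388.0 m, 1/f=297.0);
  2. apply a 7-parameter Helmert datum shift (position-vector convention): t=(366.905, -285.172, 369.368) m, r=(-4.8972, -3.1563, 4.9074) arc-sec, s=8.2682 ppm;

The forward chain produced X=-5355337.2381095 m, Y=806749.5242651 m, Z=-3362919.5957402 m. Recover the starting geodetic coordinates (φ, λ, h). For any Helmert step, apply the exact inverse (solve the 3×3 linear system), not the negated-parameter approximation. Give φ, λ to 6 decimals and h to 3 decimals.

φ=-32.011435°, λ=171.428628°, h=3024.817 m

start: X=-5355337.2381, Y=806749.5243, Z=-3362919.5957 m
→ Helmert⁻¹: X=-5355692.1196, Y=807235.2940, Z=-3363160.0363
→ geod (Bowring, a=6378388.000): φ=-32.01143500°, λ=171.42862800°, h=3024.8170 m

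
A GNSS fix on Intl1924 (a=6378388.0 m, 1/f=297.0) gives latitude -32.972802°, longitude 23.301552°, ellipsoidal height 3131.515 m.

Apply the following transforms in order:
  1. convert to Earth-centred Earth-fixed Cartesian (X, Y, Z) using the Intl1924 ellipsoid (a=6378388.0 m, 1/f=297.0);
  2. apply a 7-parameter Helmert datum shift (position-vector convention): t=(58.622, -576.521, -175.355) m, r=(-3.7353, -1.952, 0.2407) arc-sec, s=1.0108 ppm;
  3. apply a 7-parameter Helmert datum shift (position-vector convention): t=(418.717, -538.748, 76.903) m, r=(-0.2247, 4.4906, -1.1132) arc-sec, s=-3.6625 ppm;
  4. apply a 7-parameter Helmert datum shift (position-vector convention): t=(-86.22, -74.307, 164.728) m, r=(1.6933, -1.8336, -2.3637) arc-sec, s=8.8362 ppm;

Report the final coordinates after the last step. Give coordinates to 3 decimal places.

start: φ=-32.972802°, λ=23.301552°, h=3131.515 m
→ ECEF (a=6378388.000, f=1/297.0): X=4921875.9866, Y=2119852.7335, Z=-3453184.8179
→ Helmert 7p (PV): X=4921969.7894, Y=2119221.5642, Z=-3453355.4738
→ Helmert 7p (PV): X=4922306.7340, Y=2118644.7290, Z=-3453375.3876
→ Helmert 7p (PV): X=4922318.9866, Y=2118561.0851, Z=-3453180.0240

X=4922318.987 m, Y=2118561.085 m, Z=-3453180.024 m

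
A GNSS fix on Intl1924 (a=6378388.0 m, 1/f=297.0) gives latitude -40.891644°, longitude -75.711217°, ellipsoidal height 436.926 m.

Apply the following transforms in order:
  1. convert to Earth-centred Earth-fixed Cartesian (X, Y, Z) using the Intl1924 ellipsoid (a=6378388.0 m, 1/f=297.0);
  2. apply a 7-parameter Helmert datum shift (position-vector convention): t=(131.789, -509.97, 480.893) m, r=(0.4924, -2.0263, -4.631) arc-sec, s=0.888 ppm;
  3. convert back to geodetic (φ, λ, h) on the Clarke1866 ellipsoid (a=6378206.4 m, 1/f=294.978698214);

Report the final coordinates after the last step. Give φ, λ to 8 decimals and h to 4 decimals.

φ=-40.88656497°, λ=-75.71198319°, h=770.2509 m

start: φ=-40.891644°, λ=-75.711217°, h=436.926 m
→ ECEF (a=6378388.000, f=1/297.0): X=1191848.6778, Y=-4679636.1707, Z=-4153690.5637
→ Helmert 7p (PV): X=1191917.2641, Y=-4680167.1395, Z=-4153212.8220
→ geod (Bowring, a=6378206.400): φ=-40.88656497°, λ=-75.71198319°, h=770.2509 m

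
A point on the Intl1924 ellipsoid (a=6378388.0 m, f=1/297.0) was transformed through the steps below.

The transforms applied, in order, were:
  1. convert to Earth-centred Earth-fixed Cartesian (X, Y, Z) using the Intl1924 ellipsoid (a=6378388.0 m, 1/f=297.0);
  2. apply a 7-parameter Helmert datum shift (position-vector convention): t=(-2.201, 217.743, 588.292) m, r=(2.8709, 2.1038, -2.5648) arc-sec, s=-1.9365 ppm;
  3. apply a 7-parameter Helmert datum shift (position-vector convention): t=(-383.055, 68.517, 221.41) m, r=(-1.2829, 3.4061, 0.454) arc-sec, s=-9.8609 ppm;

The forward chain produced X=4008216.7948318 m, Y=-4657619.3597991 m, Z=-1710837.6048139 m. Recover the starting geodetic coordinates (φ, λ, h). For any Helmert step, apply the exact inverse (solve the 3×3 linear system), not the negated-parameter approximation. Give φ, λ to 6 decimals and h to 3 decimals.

φ=-15.662842°, λ=-49.283824°, h=2481.072 m

start: X=4008216.7948, Y=-4657619.3598, Z=-1710837.6048 m
→ Helmert⁻¹: X=4008657.3815, Y=-4657731.9874, Z=-1711038.6612
→ Helmert⁻¹: X=4008742.7211, Y=-4657932.7257, Z=-1711524.5491
→ geod (Bowring, a=6378388.000): φ=-15.66284200°, λ=-49.28382400°, h=2481.0720 m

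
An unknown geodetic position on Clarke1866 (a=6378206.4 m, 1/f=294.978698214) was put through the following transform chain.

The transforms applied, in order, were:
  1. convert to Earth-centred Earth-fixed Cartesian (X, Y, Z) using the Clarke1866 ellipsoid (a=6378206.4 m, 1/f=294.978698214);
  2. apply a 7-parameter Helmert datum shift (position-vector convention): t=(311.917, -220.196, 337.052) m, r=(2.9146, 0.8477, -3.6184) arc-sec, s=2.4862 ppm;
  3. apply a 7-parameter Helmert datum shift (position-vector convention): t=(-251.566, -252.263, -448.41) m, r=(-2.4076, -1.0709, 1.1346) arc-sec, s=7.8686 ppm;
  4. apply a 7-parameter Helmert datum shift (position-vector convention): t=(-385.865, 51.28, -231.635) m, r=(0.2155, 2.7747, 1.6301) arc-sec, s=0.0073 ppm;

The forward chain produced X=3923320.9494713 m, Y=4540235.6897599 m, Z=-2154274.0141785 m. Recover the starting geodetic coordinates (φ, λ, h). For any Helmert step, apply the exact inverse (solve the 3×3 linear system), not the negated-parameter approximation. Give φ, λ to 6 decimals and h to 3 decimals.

start: X=3923320.9495, Y=4540235.6898, Z=-2154274.0142 m
→ Helmert⁻¹: X=3923771.6422, Y=4540151.1168, Z=-2153994.3238
→ Helmert⁻¹: X=3924006.1264, Y=4540371.2051, Z=-2153496.3446
→ Helmert⁻¹: X=3923613.6525, Y=4540618.5072, Z=-2153876.0773
→ geod (Bowring, a=6378206.400): φ=-19.86811500°, λ=49.16923300°, h=97.2320 m

φ=-19.868115°, λ=49.169233°, h=97.232 m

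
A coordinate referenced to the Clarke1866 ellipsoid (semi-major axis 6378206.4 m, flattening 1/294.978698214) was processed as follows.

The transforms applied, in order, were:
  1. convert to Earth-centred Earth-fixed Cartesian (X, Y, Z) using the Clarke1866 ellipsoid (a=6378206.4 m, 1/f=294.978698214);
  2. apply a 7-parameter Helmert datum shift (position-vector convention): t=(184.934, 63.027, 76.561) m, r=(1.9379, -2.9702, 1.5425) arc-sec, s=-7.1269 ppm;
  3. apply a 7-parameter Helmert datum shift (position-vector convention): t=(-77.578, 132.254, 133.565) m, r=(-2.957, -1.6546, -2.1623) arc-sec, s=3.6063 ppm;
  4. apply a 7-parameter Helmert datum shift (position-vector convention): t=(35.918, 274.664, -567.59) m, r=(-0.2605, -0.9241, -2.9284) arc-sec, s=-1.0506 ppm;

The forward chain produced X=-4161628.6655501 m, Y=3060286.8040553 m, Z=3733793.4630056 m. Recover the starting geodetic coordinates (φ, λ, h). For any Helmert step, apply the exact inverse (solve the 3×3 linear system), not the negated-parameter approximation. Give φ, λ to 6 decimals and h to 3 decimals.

φ=36.049338°, λ=143.676473°, h=3177.771 m

start: X=-4161628.6656, Y=3060286.8041, Z=3733793.4630 m
→ Helmert⁻¹: X=-4161695.6681, Y=3059951.5538, Z=3734387.4859
→ Helmert⁻¹: X=-4161605.2018, Y=3059711.1037, Z=3734317.7012
→ Helmert⁻¹: X=-4161743.1415, Y=3059736.0897, Z=3734298.9360
→ geod (Bowring, a=6378206.400): φ=36.04933800°, λ=143.67647300°, h=3177.7710 m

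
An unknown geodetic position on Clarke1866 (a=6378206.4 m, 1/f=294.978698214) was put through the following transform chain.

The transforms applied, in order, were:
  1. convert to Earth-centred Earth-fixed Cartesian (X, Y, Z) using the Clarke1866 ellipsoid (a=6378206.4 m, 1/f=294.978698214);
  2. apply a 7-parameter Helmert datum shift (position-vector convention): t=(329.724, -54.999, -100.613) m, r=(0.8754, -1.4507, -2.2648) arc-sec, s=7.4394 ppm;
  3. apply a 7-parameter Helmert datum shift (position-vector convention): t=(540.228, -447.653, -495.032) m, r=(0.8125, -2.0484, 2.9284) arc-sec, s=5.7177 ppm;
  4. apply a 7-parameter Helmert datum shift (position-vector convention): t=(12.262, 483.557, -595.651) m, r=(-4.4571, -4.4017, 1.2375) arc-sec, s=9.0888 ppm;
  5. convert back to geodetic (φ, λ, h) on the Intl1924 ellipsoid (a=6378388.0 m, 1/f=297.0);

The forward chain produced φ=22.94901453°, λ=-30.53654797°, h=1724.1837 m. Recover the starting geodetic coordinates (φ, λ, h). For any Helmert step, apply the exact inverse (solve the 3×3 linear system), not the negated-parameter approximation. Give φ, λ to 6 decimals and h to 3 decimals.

start: φ=22.949015°, λ=-30.536548°, h=1724.184 m
→ ECEF (a=6378388.000, f=1/297.0): X=5062876.2943, Y=-2986613.7647, Z=2472225.3559
→ Helmert⁻¹: X=5062852.8616, Y=-2987153.9778, Z=2472625.9424
→ Helmert⁻¹: X=5062265.8451, Y=-2986751.3765, Z=2473068.3261
→ Helmert⁻¹: X=5061948.6507, Y=-2986608.0819, Z=2473127.6140
→ geod (Bowring, a=6378206.400): φ=22.96028600°, λ=-30.54109500°, h=1541.5350 m

φ=22.960286°, λ=-30.541095°, h=1541.535 m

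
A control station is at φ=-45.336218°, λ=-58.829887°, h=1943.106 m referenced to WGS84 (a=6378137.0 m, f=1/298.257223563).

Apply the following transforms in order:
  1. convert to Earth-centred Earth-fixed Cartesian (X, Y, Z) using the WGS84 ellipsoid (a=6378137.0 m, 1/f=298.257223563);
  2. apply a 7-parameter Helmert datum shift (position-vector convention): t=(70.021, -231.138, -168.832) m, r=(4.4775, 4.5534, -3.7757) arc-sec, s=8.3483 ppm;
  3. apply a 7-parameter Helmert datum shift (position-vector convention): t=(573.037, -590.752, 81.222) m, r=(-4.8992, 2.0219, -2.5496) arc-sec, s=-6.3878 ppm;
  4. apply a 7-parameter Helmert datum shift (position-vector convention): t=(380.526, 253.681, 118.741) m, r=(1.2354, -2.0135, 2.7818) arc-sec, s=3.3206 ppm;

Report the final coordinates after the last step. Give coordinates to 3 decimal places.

start: φ=-45.336218°, λ=-58.829887°, h=1943.106 m
→ ECEF (a=6378137.000, f=1/298.257223563): X=2325209.7815, Y=-3843901.3675, Z=-4515074.2322
→ Helmert 7p (PV): X=2325129.1771, Y=-3844109.1472, Z=-4515415.5303
→ Helmert 7p (PV): X=2325595.5838, Y=-3844811.3335, Z=-4515236.9519
→ Helmert 7p (PV): X=2326079.7622, Y=-3844512.0116, Z=-4515133.5304

X=2326079.762 m, Y=-3844512.012 m, Z=-4515133.530 m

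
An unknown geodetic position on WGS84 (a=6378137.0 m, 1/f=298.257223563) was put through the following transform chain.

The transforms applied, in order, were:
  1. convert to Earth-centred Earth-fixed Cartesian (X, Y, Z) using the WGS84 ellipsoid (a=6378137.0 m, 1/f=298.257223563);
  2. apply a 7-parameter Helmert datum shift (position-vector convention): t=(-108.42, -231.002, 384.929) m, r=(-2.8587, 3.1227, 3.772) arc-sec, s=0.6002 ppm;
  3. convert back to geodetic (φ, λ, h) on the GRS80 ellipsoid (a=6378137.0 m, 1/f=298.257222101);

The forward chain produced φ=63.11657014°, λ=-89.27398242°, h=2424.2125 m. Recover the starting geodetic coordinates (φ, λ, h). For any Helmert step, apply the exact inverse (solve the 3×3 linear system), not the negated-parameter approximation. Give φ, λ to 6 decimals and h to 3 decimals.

φ=63.116066°, λ=-89.274544°, h=1973.003 m

start: φ=63.116570°, λ=-89.273982°, h=2424.213 m
→ ECEF (a=6378137.000, f=1/298.257222101): X=36655.4972, Y=-2892619.8563, Z=5668027.3606
→ Helmert⁻¹: X=36625.1968, Y=-2892466.3374, Z=5667599.4966
→ geod (Bowring, a=6378137.000): φ=63.11606600°, λ=-89.27454400°, h=1973.0030 m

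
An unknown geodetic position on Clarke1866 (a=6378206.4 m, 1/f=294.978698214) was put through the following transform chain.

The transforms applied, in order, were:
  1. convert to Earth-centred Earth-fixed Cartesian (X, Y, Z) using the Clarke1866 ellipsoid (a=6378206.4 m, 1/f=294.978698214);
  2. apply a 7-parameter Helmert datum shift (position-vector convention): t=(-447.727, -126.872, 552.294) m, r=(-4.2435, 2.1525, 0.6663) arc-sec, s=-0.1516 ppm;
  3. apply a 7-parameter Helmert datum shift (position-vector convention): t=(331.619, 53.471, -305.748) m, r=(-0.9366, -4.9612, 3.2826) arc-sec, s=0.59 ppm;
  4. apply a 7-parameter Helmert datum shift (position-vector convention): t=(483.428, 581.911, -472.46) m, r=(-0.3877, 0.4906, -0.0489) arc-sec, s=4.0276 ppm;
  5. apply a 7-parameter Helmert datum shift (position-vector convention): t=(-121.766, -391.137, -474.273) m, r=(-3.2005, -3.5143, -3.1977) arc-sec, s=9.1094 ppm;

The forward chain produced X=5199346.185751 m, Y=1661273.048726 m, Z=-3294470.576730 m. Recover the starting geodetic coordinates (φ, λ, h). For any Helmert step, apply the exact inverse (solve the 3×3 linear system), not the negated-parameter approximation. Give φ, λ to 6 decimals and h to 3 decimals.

φ=-31.282977°, λ=17.720614°, h=2374.470 m

start: X=5199346.1858, Y=1661273.0487, Z=-3294470.5767 m
→ Helmert⁻¹: X=5199338.7027, Y=1661780.7655, Z=-3294029.0980
→ Helmert⁻¹: X=5198841.7757, Y=1661199.5870, Z=-3293527.8851
→ Helmert⁻¹: X=5198454.3115, Y=1661077.3594, Z=-3293337.6878
→ Helmert⁻¹: X=5198942.5659, Y=1661255.4527, Z=-3293802.0498
→ geod (Bowring, a=6378206.400): φ=-31.28297700°, λ=17.72061400°, h=2374.4700 m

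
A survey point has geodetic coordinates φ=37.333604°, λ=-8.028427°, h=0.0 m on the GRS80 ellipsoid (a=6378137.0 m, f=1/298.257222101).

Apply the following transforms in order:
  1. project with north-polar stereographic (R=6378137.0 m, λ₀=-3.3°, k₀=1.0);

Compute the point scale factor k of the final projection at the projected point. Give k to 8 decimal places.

start: φ=37.333604°, λ=-8.028427°, h=0.000 m
→ into stereo (λ₀=-3.3°): φ=37.33360400°, λ−λ₀=-4.72842700°
scale k = 1.24497742

1.24497742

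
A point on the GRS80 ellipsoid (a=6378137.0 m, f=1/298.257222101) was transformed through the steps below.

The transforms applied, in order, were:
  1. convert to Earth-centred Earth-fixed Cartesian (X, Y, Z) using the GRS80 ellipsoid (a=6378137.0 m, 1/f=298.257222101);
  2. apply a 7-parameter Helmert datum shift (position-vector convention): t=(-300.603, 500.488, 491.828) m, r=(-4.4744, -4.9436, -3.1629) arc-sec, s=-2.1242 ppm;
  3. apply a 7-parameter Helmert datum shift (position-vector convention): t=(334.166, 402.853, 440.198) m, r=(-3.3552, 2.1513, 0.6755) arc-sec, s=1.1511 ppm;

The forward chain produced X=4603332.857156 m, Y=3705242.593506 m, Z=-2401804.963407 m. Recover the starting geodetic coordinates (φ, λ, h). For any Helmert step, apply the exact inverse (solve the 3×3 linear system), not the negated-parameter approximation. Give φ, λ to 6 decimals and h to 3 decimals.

start: X=4603332.8572, Y=3705242.5935, Z=-2401804.9634 m
→ Helmert⁻¹: X=4603030.5795, Y=3704859.4756, Z=-2402134.1225
→ Helmert⁻¹: X=4603226.5705, Y=3704489.5628, Z=-2402661.0212
→ geod (Bowring, a=6378137.000): φ=-22.26266600°, λ=38.82569700°, h=3446.0520 m

φ=-22.262666°, λ=38.825697°, h=3446.052 m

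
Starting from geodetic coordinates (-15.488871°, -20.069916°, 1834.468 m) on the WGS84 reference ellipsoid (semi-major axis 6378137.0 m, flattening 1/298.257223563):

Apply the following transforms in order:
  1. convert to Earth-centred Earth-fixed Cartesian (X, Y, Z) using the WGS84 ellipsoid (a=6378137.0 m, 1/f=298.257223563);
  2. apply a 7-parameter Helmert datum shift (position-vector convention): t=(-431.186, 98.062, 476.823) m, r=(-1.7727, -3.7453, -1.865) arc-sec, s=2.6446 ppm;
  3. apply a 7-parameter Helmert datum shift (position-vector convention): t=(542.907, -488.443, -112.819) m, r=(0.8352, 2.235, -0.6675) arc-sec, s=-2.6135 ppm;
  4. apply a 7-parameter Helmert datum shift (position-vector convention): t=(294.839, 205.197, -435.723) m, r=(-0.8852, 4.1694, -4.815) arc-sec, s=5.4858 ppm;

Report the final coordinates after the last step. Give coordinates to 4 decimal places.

X=5776629.7972 m, Y=-2110800.4886 m, Z=-1692917.4409 m

start: φ=-15.488871°, λ=-20.069916°, h=1834.468 m
→ ECEF (a=6378137.000, f=1/298.257223563): X=5776288.3629, Y=-2110382.9370, Z=-1692780.5709
→ Helmert 7p (PV): X=5775884.1084, Y=-2110357.2324, Z=-1692185.2028
→ Helmert 7p (PV): X=5776386.7549, Y=-2110851.9995, Z=-1692364.7294
→ Helmert 7p (PV): X=5776629.7972, Y=-2110800.4886, Z=-1692917.4409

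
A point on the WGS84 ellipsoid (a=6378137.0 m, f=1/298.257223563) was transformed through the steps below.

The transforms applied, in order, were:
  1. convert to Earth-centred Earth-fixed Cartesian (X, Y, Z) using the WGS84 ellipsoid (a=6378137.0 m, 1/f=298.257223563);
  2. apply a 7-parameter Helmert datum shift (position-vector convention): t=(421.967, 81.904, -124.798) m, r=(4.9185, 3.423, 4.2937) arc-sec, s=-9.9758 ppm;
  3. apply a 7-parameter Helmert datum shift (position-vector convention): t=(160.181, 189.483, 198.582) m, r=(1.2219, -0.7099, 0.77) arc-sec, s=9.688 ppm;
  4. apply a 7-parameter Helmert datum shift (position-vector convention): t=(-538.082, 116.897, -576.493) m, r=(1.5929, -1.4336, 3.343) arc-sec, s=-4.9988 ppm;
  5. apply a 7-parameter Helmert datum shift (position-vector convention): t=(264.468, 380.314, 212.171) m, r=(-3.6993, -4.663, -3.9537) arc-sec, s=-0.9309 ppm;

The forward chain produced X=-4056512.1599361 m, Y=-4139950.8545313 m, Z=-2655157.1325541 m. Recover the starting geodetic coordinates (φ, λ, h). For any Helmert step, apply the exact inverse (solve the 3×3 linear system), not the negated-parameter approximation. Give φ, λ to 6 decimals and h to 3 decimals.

start: X=-4056512.1599, Y=-4139950.8545, Z=-2655157.1326 m
→ Helmert⁻¹: X=-4056761.0708, Y=-4140365.1601, Z=-2655354.3211
→ Helmert⁻¹: X=-4056328.8220, Y=-4140457.5138, Z=-2654730.9311
→ Helmert⁻¹: X=-4056474.2985, Y=-4140607.4668, Z=-2654865.3025
→ Helmert⁻¹: X=-4056978.8757, Y=-4140709.5297, Z=-2654735.5767
→ geod (Bowring, a=6378137.000): φ=-24.75159300°, λ=-134.41480500°, h=1491.5340 m

φ=-24.751593°, λ=-134.414805°, h=1491.534 m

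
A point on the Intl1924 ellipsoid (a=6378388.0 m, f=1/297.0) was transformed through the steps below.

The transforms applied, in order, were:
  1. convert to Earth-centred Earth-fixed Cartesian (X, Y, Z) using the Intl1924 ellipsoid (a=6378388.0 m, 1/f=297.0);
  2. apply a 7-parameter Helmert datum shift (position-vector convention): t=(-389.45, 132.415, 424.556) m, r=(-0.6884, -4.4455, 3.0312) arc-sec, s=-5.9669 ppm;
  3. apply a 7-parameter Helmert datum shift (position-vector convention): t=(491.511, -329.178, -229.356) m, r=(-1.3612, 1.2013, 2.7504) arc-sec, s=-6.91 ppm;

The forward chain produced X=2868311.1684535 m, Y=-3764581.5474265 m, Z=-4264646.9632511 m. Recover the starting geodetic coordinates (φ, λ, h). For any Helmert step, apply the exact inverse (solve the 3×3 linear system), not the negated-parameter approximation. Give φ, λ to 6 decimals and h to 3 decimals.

start: X=2868311.1685, Y=-3764581.5474, Z=-4264646.9633 m
→ Helmert⁻¹: X=2867814.1165, Y=-3764288.4786, Z=-4264455.2138
→ Helmert⁻¹: X=2868073.4389, Y=-3764471.2697, Z=-4264979.5957
→ geod (Bowring, a=6378388.000): φ=-42.21737800°, λ=-52.69696800°, h=2067.5770 m

φ=-42.217378°, λ=-52.696968°, h=2067.577 m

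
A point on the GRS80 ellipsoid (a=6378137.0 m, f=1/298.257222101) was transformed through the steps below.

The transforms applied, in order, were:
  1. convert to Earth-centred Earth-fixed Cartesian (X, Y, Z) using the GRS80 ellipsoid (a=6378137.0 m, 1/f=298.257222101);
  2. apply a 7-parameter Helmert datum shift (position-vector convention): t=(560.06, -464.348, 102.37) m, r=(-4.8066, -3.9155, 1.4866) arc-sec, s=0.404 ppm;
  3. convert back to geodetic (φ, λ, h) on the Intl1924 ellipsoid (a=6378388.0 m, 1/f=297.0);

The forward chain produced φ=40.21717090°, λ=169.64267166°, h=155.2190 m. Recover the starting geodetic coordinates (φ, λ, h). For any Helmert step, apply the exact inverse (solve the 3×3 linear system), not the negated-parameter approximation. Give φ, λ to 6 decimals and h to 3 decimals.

start: φ=40.217171°, λ=169.642672°, h=155.219 m
→ ECEF (a=6378388.000, f=1/297.0): X=-4798035.8605, Y=876911.1122, Z=4096597.4877
→ Helmert⁻¹: X=-4798509.8935, Y=877314.2263, Z=4096604.9964
→ geod (Bowring, a=6378137.000): φ=40.21327900°, λ=169.63901500°, h=784.4880 m

φ=40.213279°, λ=169.639015°, h=784.488 m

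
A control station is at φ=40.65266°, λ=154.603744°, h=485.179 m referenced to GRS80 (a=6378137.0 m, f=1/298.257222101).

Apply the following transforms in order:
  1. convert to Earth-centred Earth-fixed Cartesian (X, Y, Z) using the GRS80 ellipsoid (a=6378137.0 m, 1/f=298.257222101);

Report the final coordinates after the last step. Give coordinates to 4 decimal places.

start: φ=40.652660°, λ=154.603744°, h=485.179 m
→ ECEF (a=6378137.000, f=1/298.257222101): X=-4377858.0194, Y=2078409.2622, Z=4133551.8722

X=-4377858.0194 m, Y=2078409.2622 m, Z=4133551.8722 m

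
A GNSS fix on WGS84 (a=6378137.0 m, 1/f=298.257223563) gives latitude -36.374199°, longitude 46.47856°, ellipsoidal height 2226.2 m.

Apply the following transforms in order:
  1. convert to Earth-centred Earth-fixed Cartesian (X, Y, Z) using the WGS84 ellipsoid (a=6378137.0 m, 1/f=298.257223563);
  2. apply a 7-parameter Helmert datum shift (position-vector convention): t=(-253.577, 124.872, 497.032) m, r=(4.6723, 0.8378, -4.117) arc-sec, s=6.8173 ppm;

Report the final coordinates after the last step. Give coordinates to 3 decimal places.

X=3541622.869 m, Y=3729640.116 m, Z=-3762482.569 m

start: φ=-36.374199°, λ=46.478560°, h=2226.200 m
→ ECEF (a=6378137.000, f=1/298.257223563): X=3541793.1455, Y=3729475.2724, Z=-3763024.0421
→ Helmert 7p (PV): X=3541622.8693, Y=3729640.1159, Z=-3762482.5693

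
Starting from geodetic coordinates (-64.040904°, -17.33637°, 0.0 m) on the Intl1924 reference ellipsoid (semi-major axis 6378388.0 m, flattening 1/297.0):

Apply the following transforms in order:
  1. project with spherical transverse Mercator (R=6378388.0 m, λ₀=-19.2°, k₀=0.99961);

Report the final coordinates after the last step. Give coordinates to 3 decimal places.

E=90768.893 m, N=-7127828.372 m

start: φ=-64.040904°, λ=-17.336370°, h=0.000 m
→ tm (R=6378388.0, λ₀=-19.2°): E=90768.8929, N=-7127828.3723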